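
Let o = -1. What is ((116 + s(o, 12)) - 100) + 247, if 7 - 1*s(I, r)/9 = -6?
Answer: 380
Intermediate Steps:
s(I, r) = 117 (s(I, r) = 63 - 9*(-6) = 63 + 54 = 117)
((116 + s(o, 12)) - 100) + 247 = ((116 + 117) - 100) + 247 = (233 - 100) + 247 = 133 + 247 = 380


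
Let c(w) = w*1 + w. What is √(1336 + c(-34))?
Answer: 2*√317 ≈ 35.609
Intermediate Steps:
c(w) = 2*w (c(w) = w + w = 2*w)
√(1336 + c(-34)) = √(1336 + 2*(-34)) = √(1336 - 68) = √1268 = 2*√317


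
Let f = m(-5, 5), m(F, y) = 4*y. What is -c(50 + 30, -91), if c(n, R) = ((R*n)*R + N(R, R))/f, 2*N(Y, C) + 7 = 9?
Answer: -662481/20 ≈ -33124.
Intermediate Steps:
N(Y, C) = 1 (N(Y, C) = -7/2 + (1/2)*9 = -7/2 + 9/2 = 1)
f = 20 (f = 4*5 = 20)
c(n, R) = 1/20 + n*R**2/20 (c(n, R) = ((R*n)*R + 1)/20 = (n*R**2 + 1)*(1/20) = (1 + n*R**2)*(1/20) = 1/20 + n*R**2/20)
-c(50 + 30, -91) = -(1/20 + (1/20)*(50 + 30)*(-91)**2) = -(1/20 + (1/20)*80*8281) = -(1/20 + 33124) = -1*662481/20 = -662481/20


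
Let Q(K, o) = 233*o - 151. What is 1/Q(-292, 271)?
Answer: 1/62992 ≈ 1.5875e-5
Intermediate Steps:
Q(K, o) = -151 + 233*o
1/Q(-292, 271) = 1/(-151 + 233*271) = 1/(-151 + 63143) = 1/62992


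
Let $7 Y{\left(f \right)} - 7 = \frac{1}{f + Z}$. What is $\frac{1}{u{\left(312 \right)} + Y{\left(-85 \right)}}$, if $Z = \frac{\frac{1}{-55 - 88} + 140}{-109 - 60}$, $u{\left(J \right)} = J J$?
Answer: $\frac{14519498}{1413400508643} \approx 1.0273 \cdot 10^{-5}$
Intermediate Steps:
$u{\left(J \right)} = J^{2}$
$Z = - \frac{20019}{24167}$ ($Z = \frac{\frac{1}{-143} + 140}{-169} = \left(- \frac{1}{143} + 140\right) \left(- \frac{1}{169}\right) = \frac{20019}{143} \left(- \frac{1}{169}\right) = - \frac{20019}{24167} \approx -0.82836$)
$Y{\left(f \right)} = 1 + \frac{1}{7 \left(- \frac{20019}{24167} + f\right)}$ ($Y{\left(f \right)} = 1 + \frac{1}{7 \left(f - \frac{20019}{24167}\right)} = 1 + \frac{1}{7 \left(- \frac{20019}{24167} + f\right)}$)
$\frac{1}{u{\left(312 \right)} + Y{\left(-85 \right)}} = \frac{1}{312^{2} + \frac{-115966 + 169169 \left(-85\right)}{7 \left(-20019 + 24167 \left(-85\right)\right)}} = \frac{1}{97344 + \frac{-115966 - 14379365}{7 \left(-20019 - 2054195\right)}} = \frac{1}{97344 + \frac{1}{7} \frac{1}{-2074214} \left(-14495331\right)} = \frac{1}{97344 + \frac{1}{7} \left(- \frac{1}{2074214}\right) \left(-14495331\right)} = \frac{1}{97344 + \frac{14495331}{14519498}} = \frac{1}{\frac{1413400508643}{14519498}} = \frac{14519498}{1413400508643}$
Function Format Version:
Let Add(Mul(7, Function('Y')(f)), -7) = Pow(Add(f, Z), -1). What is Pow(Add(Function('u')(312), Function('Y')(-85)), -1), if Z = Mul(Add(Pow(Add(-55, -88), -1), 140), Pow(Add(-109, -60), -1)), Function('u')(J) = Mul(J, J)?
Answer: Rational(14519498, 1413400508643) ≈ 1.0273e-5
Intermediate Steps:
Function('u')(J) = Pow(J, 2)
Z = Rational(-20019, 24167) (Z = Mul(Add(Pow(-143, -1), 140), Pow(-169, -1)) = Mul(Add(Rational(-1, 143), 140), Rational(-1, 169)) = Mul(Rational(20019, 143), Rational(-1, 169)) = Rational(-20019, 24167) ≈ -0.82836)
Function('Y')(f) = Add(1, Mul(Rational(1, 7), Pow(Add(Rational(-20019, 24167), f), -1))) (Function('Y')(f) = Add(1, Mul(Rational(1, 7), Pow(Add(f, Rational(-20019, 24167)), -1))) = Add(1, Mul(Rational(1, 7), Pow(Add(Rational(-20019, 24167), f), -1))))
Pow(Add(Function('u')(312), Function('Y')(-85)), -1) = Pow(Add(Pow(312, 2), Mul(Rational(1, 7), Pow(Add(-20019, Mul(24167, -85)), -1), Add(-115966, Mul(169169, -85)))), -1) = Pow(Add(97344, Mul(Rational(1, 7), Pow(Add(-20019, -2054195), -1), Add(-115966, -14379365))), -1) = Pow(Add(97344, Mul(Rational(1, 7), Pow(-2074214, -1), -14495331)), -1) = Pow(Add(97344, Mul(Rational(1, 7), Rational(-1, 2074214), -14495331)), -1) = Pow(Add(97344, Rational(14495331, 14519498)), -1) = Pow(Rational(1413400508643, 14519498), -1) = Rational(14519498, 1413400508643)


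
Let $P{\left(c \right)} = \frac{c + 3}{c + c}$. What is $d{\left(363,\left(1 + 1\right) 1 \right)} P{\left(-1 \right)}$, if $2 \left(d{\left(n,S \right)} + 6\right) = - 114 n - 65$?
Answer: $\frac{41459}{2} \approx 20730.0$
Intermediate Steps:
$d{\left(n,S \right)} = - \frac{77}{2} - 57 n$ ($d{\left(n,S \right)} = -6 + \frac{- 114 n - 65}{2} = -6 + \frac{-65 - 114 n}{2} = -6 - \left(\frac{65}{2} + 57 n\right) = - \frac{77}{2} - 57 n$)
$P{\left(c \right)} = \frac{3 + c}{2 c}$
$d{\left(363,\left(1 + 1\right) 1 \right)} P{\left(-1 \right)} = \left(- \frac{77}{2} - 20691\right) \frac{3 - 1}{2 \left(-1\right)} = \left(- \frac{77}{2} - 20691\right) \frac{1}{2} \left(-1\right) 2 = \left(- \frac{41459}{2}\right) \left(-1\right) = \frac{41459}{2}$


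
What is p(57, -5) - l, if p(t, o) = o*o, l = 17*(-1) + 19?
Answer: 23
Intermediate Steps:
l = 2 (l = -17 + 19 = 2)
p(t, o) = o²
p(57, -5) - l = (-5)² - 1*2 = 25 - 2 = 23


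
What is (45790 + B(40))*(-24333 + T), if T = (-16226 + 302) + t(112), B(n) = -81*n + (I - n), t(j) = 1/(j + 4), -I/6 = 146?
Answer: -97211455587/58 ≈ -1.6761e+9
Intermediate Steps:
I = -876 (I = -6*146 = -876)
t(j) = 1/(4 + j)
B(n) = -876 - 82*n (B(n) = -81*n + (-876 - n) = -876 - 82*n)
T = -1847183/116 (T = (-16226 + 302) + 1/(4 + 112) = -15924 + 1/116 = -1847183/116 ≈ -15924.)
(45790 + B(40))*(-24333 + T) = (45790 + (-876 - 82*40))*(-24333 - 1847183/116) = (45790 + (-876 - 3280))*(-4669811/116) = (45790 - 4156)*(-4669811/116) = 41634*(-4669811/116) = -97211455587/58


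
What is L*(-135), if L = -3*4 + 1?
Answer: 1485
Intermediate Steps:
L = -11 (L = -12 + 1 = -11)
L*(-135) = -11*(-135) = 1485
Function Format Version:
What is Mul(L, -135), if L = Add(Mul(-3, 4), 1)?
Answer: 1485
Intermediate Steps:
L = -11 (L = Add(-12, 1) = -11)
Mul(L, -135) = Mul(-11, -135) = 1485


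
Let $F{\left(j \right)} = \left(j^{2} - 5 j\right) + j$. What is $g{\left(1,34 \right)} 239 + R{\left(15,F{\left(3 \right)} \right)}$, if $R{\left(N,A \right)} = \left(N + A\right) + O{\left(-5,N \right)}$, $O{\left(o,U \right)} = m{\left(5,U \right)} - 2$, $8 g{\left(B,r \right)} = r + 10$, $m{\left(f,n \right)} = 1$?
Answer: $\frac{2651}{2} \approx 1325.5$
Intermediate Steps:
$g{\left(B,r \right)} = \frac{5}{4} + \frac{r}{8}$ ($g{\left(B,r \right)} = \frac{r + 10}{8} = \frac{10 + r}{8} = \frac{5}{4} + \frac{r}{8}$)
$F{\left(j \right)} = j^{2} - 4 j$
$O{\left(o,U \right)} = -1$ ($O{\left(o,U \right)} = 1 - 2 = -1$)
$R{\left(N,A \right)} = -1 + A + N$ ($R{\left(N,A \right)} = \left(N + A\right) - 1 = \left(A + N\right) - 1 = -1 + A + N$)
$g{\left(1,34 \right)} 239 + R{\left(15,F{\left(3 \right)} \right)} = \left(\frac{5}{4} + \frac{1}{8} \cdot 34\right) 239 + \left(-1 + 3 \left(-4 + 3\right) + 15\right) = \left(\frac{5}{4} + \frac{17}{4}\right) 239 + \left(-1 + 3 \left(-1\right) + 15\right) = \frac{11}{2} \cdot 239 - -11 = \frac{2629}{2} + 11 = \frac{2651}{2}$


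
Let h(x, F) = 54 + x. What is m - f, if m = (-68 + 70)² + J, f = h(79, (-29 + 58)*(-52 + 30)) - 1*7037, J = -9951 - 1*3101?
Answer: -6144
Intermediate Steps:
J = -13052 (J = -9951 - 3101 = -13052)
f = -6904 (f = (54 + 79) - 1*7037 = 133 - 7037 = -6904)
m = -13048 (m = (-68 + 70)² - 13052 = 2² - 13052 = 4 - 13052 = -13048)
m - f = -13048 - 1*(-6904) = -13048 + 6904 = -6144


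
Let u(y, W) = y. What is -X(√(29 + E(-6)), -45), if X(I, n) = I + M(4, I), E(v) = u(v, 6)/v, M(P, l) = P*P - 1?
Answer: -15 - √30 ≈ -20.477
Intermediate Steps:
M(P, l) = -1 + P² (M(P, l) = P² - 1 = -1 + P²)
E(v) = 1 (E(v) = v/v = 1)
X(I, n) = 15 + I (X(I, n) = I + (-1 + 4²) = I + (-1 + 16) = I + 15 = 15 + I)
-X(√(29 + E(-6)), -45) = -(15 + √(29 + 1)) = -(15 + √30) = -15 - √30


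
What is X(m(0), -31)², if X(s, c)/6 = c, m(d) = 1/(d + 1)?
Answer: 34596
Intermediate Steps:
m(d) = 1/(1 + d)
X(s, c) = 6*c
X(m(0), -31)² = (6*(-31))² = (-186)² = 34596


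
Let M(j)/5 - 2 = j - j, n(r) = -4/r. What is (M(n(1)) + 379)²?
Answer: 151321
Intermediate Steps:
M(j) = 10 (M(j) = 10 + 5*(j - j) = 10 + 5*0 = 10 + 0 = 10)
(M(n(1)) + 379)² = (10 + 379)² = 389² = 151321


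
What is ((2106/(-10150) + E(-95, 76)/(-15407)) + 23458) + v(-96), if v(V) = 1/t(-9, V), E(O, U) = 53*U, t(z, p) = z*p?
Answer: 32341049813869/1378706400 ≈ 23458.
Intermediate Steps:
t(z, p) = p*z
v(V) = -1/(9*V) (v(V) = 1/(V*(-9)) = 1/(-9*V) = -1/(9*V))
((2106/(-10150) + E(-95, 76)/(-15407)) + 23458) + v(-96) = ((2106/(-10150) + (53*76)/(-15407)) + 23458) - ⅑/(-96) = ((2106*(-1/10150) + 4028*(-1/15407)) + 23458) - ⅑*(-1/96) = ((-1053/5075 - 4028/15407) + 23458) + 1/864 = (-748279/1595725 + 23458) + 1/864 = 37431768771/1595725 + 1/864 = 32341049813869/1378706400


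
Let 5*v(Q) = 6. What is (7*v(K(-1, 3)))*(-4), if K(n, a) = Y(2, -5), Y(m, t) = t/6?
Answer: -168/5 ≈ -33.600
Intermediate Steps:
Y(m, t) = t/6 (Y(m, t) = t*(⅙) = t/6)
K(n, a) = -⅚ (K(n, a) = (⅙)*(-5) = -⅚)
v(Q) = 6/5 (v(Q) = (⅕)*6 = 6/5)
(7*v(K(-1, 3)))*(-4) = (7*(6/5))*(-4) = (42/5)*(-4) = -168/5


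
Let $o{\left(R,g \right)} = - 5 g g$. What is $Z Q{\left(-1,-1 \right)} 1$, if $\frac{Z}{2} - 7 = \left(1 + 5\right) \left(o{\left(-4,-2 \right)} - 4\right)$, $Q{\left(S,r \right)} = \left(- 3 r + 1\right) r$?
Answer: $1096$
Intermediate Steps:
$o{\left(R,g \right)} = - 5 g^{2}$
$Q{\left(S,r \right)} = r \left(1 - 3 r\right)$ ($Q{\left(S,r \right)} = \left(1 - 3 r\right) r = r \left(1 - 3 r\right)$)
$Z = -274$ ($Z = 14 + 2 \left(1 + 5\right) \left(- 5 \left(-2\right)^{2} - 4\right) = 14 + 2 \cdot 6 \left(\left(-5\right) 4 - 4\right) = 14 + 2 \cdot 6 \left(-20 - 4\right) = 14 + 2 \cdot 6 \left(-24\right) = 14 + 2 \left(-144\right) = 14 - 288 = -274$)
$Z Q{\left(-1,-1 \right)} 1 = - 274 \left(- (1 - -3)\right) 1 = - 274 \left(- (1 + 3)\right) 1 = - 274 \left(\left(-1\right) 4\right) 1 = \left(-274\right) \left(-4\right) 1 = 1096 \cdot 1 = 1096$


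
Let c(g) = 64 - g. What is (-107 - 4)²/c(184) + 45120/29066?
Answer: -58784631/581320 ≈ -101.12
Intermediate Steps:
(-107 - 4)²/c(184) + 45120/29066 = (-107 - 4)²/(64 - 1*184) + 45120/29066 = (-111)²/(64 - 184) + 45120*(1/29066) = 12321/(-120) + 22560/14533 = 12321*(-1/120) + 22560/14533 = -4107/40 + 22560/14533 = -58784631/581320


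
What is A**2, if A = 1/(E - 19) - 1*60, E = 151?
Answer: 62710561/17424 ≈ 3599.1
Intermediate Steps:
A = -7919/132 (A = 1/(151 - 19) - 1*60 = 1/132 - 60 = -7919/132 ≈ -59.992)
A**2 = (-7919/132)**2 = 62710561/17424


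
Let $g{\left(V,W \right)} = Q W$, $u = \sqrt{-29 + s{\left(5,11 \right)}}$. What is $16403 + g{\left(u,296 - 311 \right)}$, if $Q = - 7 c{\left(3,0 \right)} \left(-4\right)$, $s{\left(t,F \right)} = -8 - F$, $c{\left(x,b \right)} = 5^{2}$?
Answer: $5903$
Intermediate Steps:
$c{\left(x,b \right)} = 25$
$Q = 700$ ($Q = \left(-7\right) 25 \left(-4\right) = \left(-175\right) \left(-4\right) = 700$)
$u = 4 i \sqrt{3}$ ($u = \sqrt{-29 - 19} = \sqrt{-48} = 4 i \sqrt{3} \approx 6.9282 i$)
$g{\left(V,W \right)} = 700 W$
$16403 + g{\left(u,296 - 311 \right)} = 16403 + 700 \left(296 - 311\right) = 16403 + 700 \left(-15\right) = 16403 - 10500 = 5903$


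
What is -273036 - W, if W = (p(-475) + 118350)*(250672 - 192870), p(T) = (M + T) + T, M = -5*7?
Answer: -6784204766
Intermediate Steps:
M = -35
p(T) = -35 + 2*T (p(T) = (-35 + T) + T = -35 + 2*T)
W = 6783931730 (W = ((-35 + 2*(-475)) + 118350)*(250672 - 192870) = ((-35 - 950) + 118350)*57802 = (-985 + 118350)*57802 = 117365*57802 = 6783931730)
-273036 - W = -273036 - 1*6783931730 = -273036 - 6783931730 = -6784204766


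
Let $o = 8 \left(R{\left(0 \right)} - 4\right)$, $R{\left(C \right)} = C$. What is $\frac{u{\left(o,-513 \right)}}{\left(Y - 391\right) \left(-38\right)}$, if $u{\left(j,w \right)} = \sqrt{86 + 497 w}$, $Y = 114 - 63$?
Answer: $\frac{i \sqrt{10195}}{2584} \approx 0.039075 i$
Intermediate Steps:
$Y = 51$
$o = -32$ ($o = 8 \left(0 - 4\right) = 8 \left(-4\right) = -32$)
$\frac{u{\left(o,-513 \right)}}{\left(Y - 391\right) \left(-38\right)} = \frac{\sqrt{86 + 497 \left(-513\right)}}{\left(51 - 391\right) \left(-38\right)} = \frac{\sqrt{86 - 254961}}{\left(-340\right) \left(-38\right)} = \frac{\sqrt{-254875}}{12920} = 5 i \sqrt{10195} \cdot \frac{1}{12920} = \frac{i \sqrt{10195}}{2584}$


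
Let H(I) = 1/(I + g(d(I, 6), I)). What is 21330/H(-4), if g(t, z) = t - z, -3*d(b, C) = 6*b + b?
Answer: 199080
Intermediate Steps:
d(b, C) = -7*b/3 (d(b, C) = -(6*b + b)/3 = -7*b/3)
H(I) = -3/(7*I) (H(I) = 1/(I + (-7*I/3 - I)) = 1/(I - 10*I/3) = 1/(-7*I/3) = -3/(7*I))
21330/H(-4) = 21330/((-3/7/(-4))) = 21330/((-3/7*(-¼))) = 21330/(3/28) = 21330*(28/3) = 199080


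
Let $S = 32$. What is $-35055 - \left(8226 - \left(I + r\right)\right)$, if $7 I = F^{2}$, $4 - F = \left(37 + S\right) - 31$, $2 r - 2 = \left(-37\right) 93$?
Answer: $- \frac{627695}{14} \approx -44835.0$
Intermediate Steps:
$r = - \frac{3439}{2}$ ($r = 1 + \frac{\left(-37\right) 93}{2} = 1 + \frac{1}{2} \left(-3441\right) = 1 - \frac{3441}{2} = - \frac{3439}{2} \approx -1719.5$)
$F = -34$ ($F = 4 - \left(\left(37 + 32\right) - 31\right) = 4 - \left(69 - 31\right) = 4 - 38 = -34$)
$I = \frac{1156}{7}$ ($I = \frac{\left(-34\right)^{2}}{7} = \frac{1}{7} \cdot 1156 = \frac{1156}{7} \approx 165.14$)
$-35055 - \left(8226 - \left(I + r\right)\right) = -35055 - \left(8226 - \left(\frac{1156}{7} - \frac{3439}{2}\right)\right) = -35055 - \left(8226 - - \frac{21761}{14}\right) = -35055 - \left(8226 + \frac{21761}{14}\right) = -35055 - \frac{136925}{14} = - \frac{627695}{14}$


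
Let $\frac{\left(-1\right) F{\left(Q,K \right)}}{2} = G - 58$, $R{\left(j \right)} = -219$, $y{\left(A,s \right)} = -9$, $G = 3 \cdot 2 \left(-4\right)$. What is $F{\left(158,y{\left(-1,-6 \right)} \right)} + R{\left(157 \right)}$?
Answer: $-55$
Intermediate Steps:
$G = -24$ ($G = 6 \left(-4\right) = -24$)
$F{\left(Q,K \right)} = 164$ ($F{\left(Q,K \right)} = - 2 \left(-24 - 58\right) = \left(-2\right) \left(-82\right) = 164$)
$F{\left(158,y{\left(-1,-6 \right)} \right)} + R{\left(157 \right)} = 164 - 219 = -55$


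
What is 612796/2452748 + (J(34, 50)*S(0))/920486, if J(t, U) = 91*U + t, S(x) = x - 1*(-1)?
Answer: 71914191961/282215024441 ≈ 0.25482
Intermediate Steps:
S(x) = 1 + x (S(x) = x + 1 = 1 + x)
J(t, U) = t + 91*U
612796/2452748 + (J(34, 50)*S(0))/920486 = 612796/2452748 + ((34 + 91*50)*(1 + 0))/920486 = 612796*(1/2452748) + ((34 + 4550)*1)*(1/920486) = 153199/613187 + (4584*1)*(1/920486) = 153199/613187 + 4584*(1/920486) = 153199/613187 + 2292/460243 = 71914191961/282215024441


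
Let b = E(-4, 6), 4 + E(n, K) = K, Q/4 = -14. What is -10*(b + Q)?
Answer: 540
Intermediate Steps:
Q = -56 (Q = 4*(-14) = -56)
E(n, K) = -4 + K
b = 2 (b = -4 + 6 = 2)
-10*(b + Q) = -10*(2 - 56) = -10*(-54) = 540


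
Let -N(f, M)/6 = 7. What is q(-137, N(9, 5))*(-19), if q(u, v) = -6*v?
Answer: -4788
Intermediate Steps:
N(f, M) = -42 (N(f, M) = -6*7 = -42)
q(-137, N(9, 5))*(-19) = -6*(-42)*(-19) = 252*(-19) = -4788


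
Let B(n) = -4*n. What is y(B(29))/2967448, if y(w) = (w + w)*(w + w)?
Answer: 6728/370931 ≈ 0.018138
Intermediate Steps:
y(w) = 4*w**2 (y(w) = (2*w)*(2*w) = 4*w**2)
y(B(29))/2967448 = (4*(-4*29)**2)/2967448 = (4*(-116)**2)*(1/2967448) = (4*13456)*(1/2967448) = 53824*(1/2967448) = 6728/370931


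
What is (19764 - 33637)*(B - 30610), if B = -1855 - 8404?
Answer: 566975637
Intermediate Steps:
B = -10259
(19764 - 33637)*(B - 30610) = (19764 - 33637)*(-10259 - 30610) = -13873*(-40869) = 566975637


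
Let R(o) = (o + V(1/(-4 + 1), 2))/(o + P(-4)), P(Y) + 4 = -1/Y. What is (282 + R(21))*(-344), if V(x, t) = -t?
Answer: -6719696/69 ≈ -97387.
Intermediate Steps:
P(Y) = -4 - 1/Y
R(o) = (-2 + o)/(-15/4 + o) (R(o) = (o - 1*2)/(o + (-4 - 1/(-4))) = (o - 2)/(o + (-4 - 1*(-¼))) = (-2 + o)/(o + (-4 + ¼)) = (-2 + o)/(o - 15/4) = (-2 + o)/(-15/4 + o))
(282 + R(21))*(-344) = (282 + 4*(-2 + 21)/(-15 + 4*21))*(-344) = (282 + 4*19/(-15 + 84))*(-344) = (282 + 4*19/69)*(-344) = (282 + 4*(1/69)*19)*(-344) = (282 + 76/69)*(-344) = (19534/69)*(-344) = -6719696/69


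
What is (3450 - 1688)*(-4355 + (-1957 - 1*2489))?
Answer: -15507362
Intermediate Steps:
(3450 - 1688)*(-4355 + (-1957 - 1*2489)) = 1762*(-4355 + (-1957 - 2489)) = 1762*(-4355 - 4446) = 1762*(-8801) = -15507362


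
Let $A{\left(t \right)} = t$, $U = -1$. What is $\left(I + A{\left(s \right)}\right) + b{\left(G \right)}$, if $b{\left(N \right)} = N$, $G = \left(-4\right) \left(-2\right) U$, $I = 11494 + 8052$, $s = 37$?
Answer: $19575$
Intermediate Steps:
$I = 19546$
$G = -8$ ($G = \left(-4\right) \left(-2\right) \left(-1\right) = 8 \left(-1\right) = -8$)
$\left(I + A{\left(s \right)}\right) + b{\left(G \right)} = \left(19546 + 37\right) - 8 = 19583 - 8 = 19575$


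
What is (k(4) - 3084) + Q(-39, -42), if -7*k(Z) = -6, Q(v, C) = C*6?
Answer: -23346/7 ≈ -3335.1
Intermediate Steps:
Q(v, C) = 6*C
k(Z) = 6/7 (k(Z) = -⅐*(-6) = 6/7)
(k(4) - 3084) + Q(-39, -42) = (6/7 - 3084) + 6*(-42) = -21582/7 - 252 = -23346/7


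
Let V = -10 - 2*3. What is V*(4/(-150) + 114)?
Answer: -136768/75 ≈ -1823.6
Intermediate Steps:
V = -16 (V = -10 - 1*6 = -10 - 6 = -16)
V*(4/(-150) + 114) = -16*(4/(-150) + 114) = -16*(4*(-1/150) + 114) = -16*(-2/75 + 114) = -16*8548/75 = -136768/75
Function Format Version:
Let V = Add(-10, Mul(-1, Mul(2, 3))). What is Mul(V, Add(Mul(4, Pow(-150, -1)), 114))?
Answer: Rational(-136768, 75) ≈ -1823.6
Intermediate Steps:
V = -16 (V = Add(-10, Mul(-1, 6)) = Add(-10, -6) = -16)
Mul(V, Add(Mul(4, Pow(-150, -1)), 114)) = Mul(-16, Add(Mul(4, Pow(-150, -1)), 114)) = Mul(-16, Add(Mul(4, Rational(-1, 150)), 114)) = Mul(-16, Add(Rational(-2, 75), 114)) = Mul(-16, Rational(8548, 75)) = Rational(-136768, 75)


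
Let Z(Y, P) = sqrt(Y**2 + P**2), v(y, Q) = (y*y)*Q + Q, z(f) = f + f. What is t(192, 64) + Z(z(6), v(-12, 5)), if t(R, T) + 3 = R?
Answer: 189 + sqrt(525769) ≈ 914.10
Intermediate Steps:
z(f) = 2*f
t(R, T) = -3 + R
v(y, Q) = Q + Q*y**2 (v(y, Q) = y**2*Q + Q = Q*y**2 + Q = Q + Q*y**2)
Z(Y, P) = sqrt(P**2 + Y**2)
t(192, 64) + Z(z(6), v(-12, 5)) = (-3 + 192) + sqrt((5*(1 + (-12)**2))**2 + (2*6)**2) = 189 + sqrt((5*(1 + 144))**2 + 12**2) = 189 + sqrt((5*145)**2 + 144) = 189 + sqrt(725**2 + 144) = 189 + sqrt(525625 + 144) = 189 + sqrt(525769)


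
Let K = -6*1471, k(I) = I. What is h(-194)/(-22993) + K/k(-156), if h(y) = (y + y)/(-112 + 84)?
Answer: 236756399/4184726 ≈ 56.576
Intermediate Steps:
K = -8826
h(y) = -y/14 (h(y) = (2*y)/(-28) = (2*y)*(-1/28) = -y/14)
h(-194)/(-22993) + K/k(-156) = -1/14*(-194)/(-22993) - 8826/(-156) = (97/7)*(-1/22993) - 8826*(-1/156) = -97/160951 + 1471/26 = 236756399/4184726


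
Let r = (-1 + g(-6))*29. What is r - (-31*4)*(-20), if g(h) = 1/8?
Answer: -20043/8 ≈ -2505.4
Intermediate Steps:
g(h) = ⅛
r = -203/8 (r = (-1 + ⅛)*29 = -7/8*29 = -203/8 ≈ -25.375)
r - (-31*4)*(-20) = -203/8 - (-31*4)*(-20) = -203/8 - (-124)*(-20) = -203/8 - 1*2480 = -203/8 - 2480 = -20043/8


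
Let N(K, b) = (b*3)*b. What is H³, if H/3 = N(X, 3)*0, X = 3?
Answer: 0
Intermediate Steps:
N(K, b) = 3*b² (N(K, b) = (3*b)*b = 3*b²)
H = 0 (H = 3*((3*3²)*0) = 3*((3*9)*0) = 3*(27*0) = 3*0 = 0)
H³ = 0³ = 0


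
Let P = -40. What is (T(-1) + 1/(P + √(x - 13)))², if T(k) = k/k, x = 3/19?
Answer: (156*√1159 + 28655*I)/(4*(40*√1159 + 7539*I)) ≈ 0.95101 - 0.0043336*I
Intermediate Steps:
x = 3/19 (x = 3*(1/19) = 3/19 ≈ 0.15789)
T(k) = 1
(T(-1) + 1/(P + √(x - 13)))² = (1 + 1/(-40 + √(3/19 - 13)))² = (1 + 1/(-40 + √(-244/19)))² = (1 + 1/(-40 + 2*I*√1159/19))²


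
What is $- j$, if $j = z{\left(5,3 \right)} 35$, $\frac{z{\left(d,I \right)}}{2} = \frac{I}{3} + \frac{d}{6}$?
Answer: $- \frac{385}{3} \approx -128.33$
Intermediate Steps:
$z{\left(d,I \right)} = \frac{d}{3} + \frac{2 I}{3}$ ($z{\left(d,I \right)} = 2 \left(\frac{I}{3} + \frac{d}{6}\right) = \frac{d}{3} + \frac{2 I}{3}$)
$j = \frac{385}{3}$ ($j = \left(\frac{1}{3} \cdot 5 + \frac{2}{3} \cdot 3\right) 35 = \left(\frac{5}{3} + 2\right) 35 = \frac{11}{3} \cdot 35 = \frac{385}{3} \approx 128.33$)
$- j = \left(-1\right) \frac{385}{3} = - \frac{385}{3}$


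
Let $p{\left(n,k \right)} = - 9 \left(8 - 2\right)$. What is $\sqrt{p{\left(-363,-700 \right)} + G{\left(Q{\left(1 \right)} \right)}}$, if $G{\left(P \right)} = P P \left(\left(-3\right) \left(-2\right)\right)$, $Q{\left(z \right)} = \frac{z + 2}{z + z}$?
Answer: $\frac{9 i \sqrt{2}}{2} \approx 6.364 i$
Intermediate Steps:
$Q{\left(z \right)} = \frac{2 + z}{2 z}$
$p{\left(n,k \right)} = -54$ ($p{\left(n,k \right)} = \left(-9\right) 6 = -54$)
$G{\left(P \right)} = 6 P^{2}$ ($G{\left(P \right)} = P^{2} \cdot 6 = 6 P^{2}$)
$\sqrt{p{\left(-363,-700 \right)} + G{\left(Q{\left(1 \right)} \right)}} = \sqrt{-54 + 6 \left(\frac{2 + 1}{2 \cdot 1}\right)^{2}} = \sqrt{-54 + 6 \left(\frac{1}{2} \cdot 1 \cdot 3\right)^{2}} = \sqrt{-54 + 6 \left(\frac{3}{2}\right)^{2}} = \sqrt{-54 + 6 \cdot \frac{9}{4}} = \sqrt{-54 + \frac{27}{2}} = \sqrt{- \frac{81}{2}} = \frac{9 i \sqrt{2}}{2}$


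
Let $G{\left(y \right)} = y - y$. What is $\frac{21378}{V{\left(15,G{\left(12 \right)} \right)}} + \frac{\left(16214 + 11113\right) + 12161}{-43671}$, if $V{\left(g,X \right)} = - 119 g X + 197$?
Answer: $\frac{925819502}{8603187} \approx 107.61$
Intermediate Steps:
$G{\left(y \right)} = 0$
$V{\left(g,X \right)} = 197 - 119 X g$ ($V{\left(g,X \right)} = - 119 X g + 197 = 197 - 119 X g$)
$\frac{21378}{V{\left(15,G{\left(12 \right)} \right)}} + \frac{\left(16214 + 11113\right) + 12161}{-43671} = \frac{21378}{197 - 0 \cdot 15} + \frac{\left(16214 + 11113\right) + 12161}{-43671} = \frac{21378}{197 + 0} + \left(27327 + 12161\right) \left(- \frac{1}{43671}\right) = \frac{21378}{197} + 39488 \left(- \frac{1}{43671}\right) = 21378 \cdot \frac{1}{197} - \frac{39488}{43671} = \frac{21378}{197} - \frac{39488}{43671} = \frac{925819502}{8603187}$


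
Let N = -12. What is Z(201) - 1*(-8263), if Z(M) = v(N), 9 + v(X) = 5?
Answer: 8259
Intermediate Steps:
v(X) = -4 (v(X) = -9 + 5 = -4)
Z(M) = -4
Z(201) - 1*(-8263) = -4 - 1*(-8263) = -4 + 8263 = 8259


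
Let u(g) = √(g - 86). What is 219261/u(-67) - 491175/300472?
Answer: -491175/300472 - 73087*I*√17/17 ≈ -1.6347 - 17726.0*I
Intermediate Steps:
u(g) = √(-86 + g)
219261/u(-67) - 491175/300472 = 219261/(√(-86 - 67)) - 491175/300472 = 219261/(√(-153)) - 491175*1/300472 = 219261/((3*I*√17)) - 491175/300472 = 219261*(-I*√17/51) - 491175/300472 = -73087*I*√17/17 - 491175/300472 = -491175/300472 - 73087*I*√17/17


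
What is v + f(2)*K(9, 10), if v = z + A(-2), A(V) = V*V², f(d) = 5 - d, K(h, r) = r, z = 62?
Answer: 84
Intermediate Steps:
A(V) = V³
v = 54 (v = 62 + (-2)³ = 62 - 8 = 54)
v + f(2)*K(9, 10) = 54 + (5 - 1*2)*10 = 54 + (5 - 2)*10 = 54 + 3*10 = 54 + 30 = 84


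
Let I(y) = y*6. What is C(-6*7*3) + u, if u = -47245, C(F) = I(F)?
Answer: -48001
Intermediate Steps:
I(y) = 6*y
C(F) = 6*F
C(-6*7*3) + u = 6*(-6*7*3) - 47245 = 6*(-42*3) - 47245 = 6*(-126) - 47245 = -756 - 47245 = -48001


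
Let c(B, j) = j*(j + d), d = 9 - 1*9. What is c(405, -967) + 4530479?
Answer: 5465568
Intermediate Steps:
d = 0 (d = 9 - 9 = 0)
c(B, j) = j² (c(B, j) = j*(j + 0) = j*j = j²)
c(405, -967) + 4530479 = (-967)² + 4530479 = 935089 + 4530479 = 5465568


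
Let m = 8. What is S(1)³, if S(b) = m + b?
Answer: 729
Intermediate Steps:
S(b) = 8 + b
S(1)³ = (8 + 1)³ = 9³ = 729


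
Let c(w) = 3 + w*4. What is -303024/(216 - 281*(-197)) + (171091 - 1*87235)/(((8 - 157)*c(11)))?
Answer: -6782206560/389177719 ≈ -17.427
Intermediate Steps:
c(w) = 3 + 4*w
-303024/(216 - 281*(-197)) + (171091 - 1*87235)/(((8 - 157)*c(11))) = -303024/(216 - 281*(-197)) + (171091 - 1*87235)/(((8 - 157)*(3 + 4*11))) = -303024/(216 + 55357) + (171091 - 87235)/((-149*(3 + 44))) = -303024/55573 + 83856/((-149*47)) = -303024*1/55573 + 83856/(-7003) = -303024/55573 + 83856*(-1/7003) = -303024/55573 - 83856/7003 = -6782206560/389177719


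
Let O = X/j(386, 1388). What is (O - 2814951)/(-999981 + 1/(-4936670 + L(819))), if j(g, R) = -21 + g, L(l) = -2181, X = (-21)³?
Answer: 634312917321747/225330795508585 ≈ 2.8150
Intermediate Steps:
X = -9261
O = -9261/365 (O = -9261/(-21 + 386) = -9261/365 ≈ -25.373)
(O - 2814951)/(-999981 + 1/(-4936670 + L(819))) = (-9261/365 - 2814951)/(-999981 + 1/(-4936670 - 2181)) = -1027466376/(365*(-999981 + 1/(-4938851))) = -1027466376/(365*(-999981 - 1/4938851)) = -1027466376/(365*(-4938757161832/4938851)) = -1027466376/365*(-4938851/4938757161832) = 634312917321747/225330795508585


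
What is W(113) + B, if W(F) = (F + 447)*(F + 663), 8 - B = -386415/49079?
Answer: 21328549287/49079 ≈ 4.3458e+5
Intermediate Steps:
B = 779047/49079 (B = 8 - (-386415)/49079 = 8 - 1*(-386415/49079) = 8 + 386415/49079 = 779047/49079 ≈ 15.873)
W(F) = (447 + F)*(663 + F)
W(113) + B = (296361 + 113² + 1110*113) + 779047/49079 = (296361 + 12769 + 125430) + 779047/49079 = 434560 + 779047/49079 = 21328549287/49079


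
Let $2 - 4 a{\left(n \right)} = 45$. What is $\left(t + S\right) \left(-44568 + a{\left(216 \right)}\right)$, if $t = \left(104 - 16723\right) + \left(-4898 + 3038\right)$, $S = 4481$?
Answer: $\frac{1248026685}{2} \approx 6.2401 \cdot 10^{8}$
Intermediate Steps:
$a{\left(n \right)} = - \frac{43}{4}$ ($a{\left(n \right)} = \frac{1}{2} - \frac{45}{4} = - \frac{43}{4}$)
$t = -18479$ ($t = -16619 - 1860 = -18479$)
$\left(t + S\right) \left(-44568 + a{\left(216 \right)}\right) = \left(-18479 + 4481\right) \left(-44568 - \frac{43}{4}\right) = \left(-13998\right) \left(- \frac{178315}{4}\right) = \frac{1248026685}{2}$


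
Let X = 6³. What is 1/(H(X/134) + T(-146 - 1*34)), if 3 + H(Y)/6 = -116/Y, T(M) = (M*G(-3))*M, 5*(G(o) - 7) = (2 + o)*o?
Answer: 9/2212112 ≈ 4.0685e-6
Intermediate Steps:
G(o) = 7 + o*(2 + o)/5 (G(o) = 7 + ((2 + o)*o)/5 = 7 + (o*(2 + o))/5 = 7 + o*(2 + o)/5)
X = 216
T(M) = 38*M²/5 (T(M) = (M*(7 + (⅕)*(-3)² + (⅖)*(-3)))*M = (M*(7 + (⅕)*9 - 6/5))*M = (M*(7 + 9/5 - 6/5))*M = (M*(38/5))*M = (38*M/5)*M = 38*M²/5)
H(Y) = -18 - 696/Y (H(Y) = -18 + 6*(-116/Y) = -18 - 696/Y)
1/(H(X/134) + T(-146 - 1*34)) = 1/((-18 - 696/(216/134)) + 38*(-146 - 1*34)²/5) = 1/((-18 - 696/(216*(1/134))) + 38*(-146 - 34)²/5) = 1/((-18 - 696/108/67) + (38/5)*(-180)²) = 1/((-18 - 696*67/108) + (38/5)*32400) = 1/((-18 - 3886/9) + 246240) = 1/(-4048/9 + 246240) = 1/(2212112/9) = 9/2212112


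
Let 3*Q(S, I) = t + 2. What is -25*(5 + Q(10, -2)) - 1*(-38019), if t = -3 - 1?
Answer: 113732/3 ≈ 37911.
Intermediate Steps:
t = -4
Q(S, I) = -2/3 (Q(S, I) = (-4 + 2)/3 = (1/3)*(-2) = -2/3)
-25*(5 + Q(10, -2)) - 1*(-38019) = -25*(5 - 2/3) - 1*(-38019) = -25*13/3 + 38019 = -325/3 + 38019 = 113732/3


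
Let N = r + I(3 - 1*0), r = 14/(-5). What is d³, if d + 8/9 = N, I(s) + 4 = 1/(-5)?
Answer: -357911/729 ≈ -490.96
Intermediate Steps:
r = -14/5 (r = 14*(-⅕) = -14/5 ≈ -2.8000)
I(s) = -21/5 (I(s) = -4 + 1/(-5) = -4 - ⅕ = -21/5)
N = -7 (N = -14/5 - 21/5 = -7)
d = -71/9 (d = -8/9 - 7 = -71/9 ≈ -7.8889)
d³ = (-71/9)³ = -357911/729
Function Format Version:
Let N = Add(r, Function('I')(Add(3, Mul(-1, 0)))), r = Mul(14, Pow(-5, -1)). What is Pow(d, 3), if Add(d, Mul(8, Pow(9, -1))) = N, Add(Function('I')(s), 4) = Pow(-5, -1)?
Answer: Rational(-357911, 729) ≈ -490.96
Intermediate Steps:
r = Rational(-14, 5) (r = Mul(14, Rational(-1, 5)) = Rational(-14, 5) ≈ -2.8000)
Function('I')(s) = Rational(-21, 5) (Function('I')(s) = Add(-4, Pow(-5, -1)) = Add(-4, Rational(-1, 5)) = Rational(-21, 5))
N = -7 (N = Add(Rational(-14, 5), Rational(-21, 5)) = -7)
d = Rational(-71, 9) (d = Add(Rational(-8, 9), -7) = Rational(-71, 9) ≈ -7.8889)
Pow(d, 3) = Pow(Rational(-71, 9), 3) = Rational(-357911, 729)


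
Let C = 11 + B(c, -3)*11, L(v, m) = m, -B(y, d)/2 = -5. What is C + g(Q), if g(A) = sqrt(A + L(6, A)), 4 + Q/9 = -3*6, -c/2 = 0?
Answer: 121 + 6*I*sqrt(11) ≈ 121.0 + 19.9*I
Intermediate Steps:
c = 0 (c = -2*0 = 0)
B(y, d) = 10 (B(y, d) = -2*(-5) = 10)
Q = -198 (Q = -36 + 9*(-3*6) = -36 + 9*(-18) = -36 - 162 = -198)
C = 121 (C = 11 + 10*11 = 11 + 110 = 121)
g(A) = sqrt(2)*sqrt(A) (g(A) = sqrt(A + A) = sqrt(2*A) = sqrt(2)*sqrt(A))
C + g(Q) = 121 + sqrt(2)*sqrt(-198) = 121 + sqrt(2)*(3*I*sqrt(22)) = 121 + 6*I*sqrt(11)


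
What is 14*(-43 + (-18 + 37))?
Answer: -336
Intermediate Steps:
14*(-43 + (-18 + 37)) = 14*(-43 + 19) = 14*(-24) = -336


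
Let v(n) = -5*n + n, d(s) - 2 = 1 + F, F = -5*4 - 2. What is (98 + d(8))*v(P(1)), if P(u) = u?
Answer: -316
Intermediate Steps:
F = -22 (F = -20 - 2 = -22)
d(s) = -19 (d(s) = 2 + (1 - 22) = 2 - 21 = -19)
v(n) = -4*n
(98 + d(8))*v(P(1)) = (98 - 19)*(-4*1) = 79*(-4) = -316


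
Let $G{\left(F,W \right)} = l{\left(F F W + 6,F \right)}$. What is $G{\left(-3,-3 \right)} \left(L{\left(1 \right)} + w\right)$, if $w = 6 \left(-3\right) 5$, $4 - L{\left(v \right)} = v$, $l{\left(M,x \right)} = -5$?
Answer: $435$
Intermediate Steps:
$L{\left(v \right)} = 4 - v$
$w = -90$ ($w = \left(-18\right) 5 = -90$)
$G{\left(F,W \right)} = -5$
$G{\left(-3,-3 \right)} \left(L{\left(1 \right)} + w\right) = - 5 \left(\left(4 - 1\right) - 90\right) = - 5 \left(3 - 90\right) = \left(-5\right) \left(-87\right) = 435$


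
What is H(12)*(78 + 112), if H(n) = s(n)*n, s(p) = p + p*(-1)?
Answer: 0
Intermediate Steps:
s(p) = 0 (s(p) = p - p = 0)
H(n) = 0 (H(n) = 0*n = 0)
H(12)*(78 + 112) = 0*(78 + 112) = 0*190 = 0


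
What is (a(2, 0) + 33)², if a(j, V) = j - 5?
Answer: 900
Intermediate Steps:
a(j, V) = -5 + j
(a(2, 0) + 33)² = ((-5 + 2) + 33)² = (-3 + 33)² = 30² = 900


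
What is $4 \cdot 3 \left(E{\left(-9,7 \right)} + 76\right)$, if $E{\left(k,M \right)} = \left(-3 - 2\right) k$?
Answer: $1452$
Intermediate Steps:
$E{\left(k,M \right)} = - 5 k$
$4 \cdot 3 \left(E{\left(-9,7 \right)} + 76\right) = 4 \cdot 3 \left(\left(-5\right) \left(-9\right) + 76\right) = 12 \left(45 + 76\right) = 12 \cdot 121 = 1452$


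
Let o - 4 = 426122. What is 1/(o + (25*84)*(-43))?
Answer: 1/335826 ≈ 2.9777e-6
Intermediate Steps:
o = 426126 (o = 4 + 426122 = 426126)
1/(o + (25*84)*(-43)) = 1/(426126 + (25*84)*(-43)) = 1/(426126 + 2100*(-43)) = 1/(426126 - 90300) = 1/335826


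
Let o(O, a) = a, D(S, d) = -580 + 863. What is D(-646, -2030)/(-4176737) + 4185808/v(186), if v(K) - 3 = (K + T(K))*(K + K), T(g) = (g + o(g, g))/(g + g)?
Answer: 17482999461035/290563062879 ≈ 60.169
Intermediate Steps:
D(S, d) = 283
T(g) = 1 (T(g) = (g + g)/(g + g) = (2*g)/((2*g)) = (2*g)*(1/(2*g)) = 1)
v(K) = 3 + 2*K*(1 + K) (v(K) = 3 + (K + 1)*(K + K) = 3 + (1 + K)*(2*K) = 3 + 2*K*(1 + K))
D(-646, -2030)/(-4176737) + 4185808/v(186) = 283/(-4176737) + 4185808/(3 + 2*186 + 2*186²) = 283*(-1/4176737) + 4185808/(3 + 372 + 2*34596) = -283/4176737 + 4185808/(3 + 372 + 69192) = -283/4176737 + 4185808/69567 = 17482999461035/290563062879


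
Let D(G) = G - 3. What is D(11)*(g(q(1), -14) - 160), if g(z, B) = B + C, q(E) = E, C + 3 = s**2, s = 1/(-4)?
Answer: -2831/2 ≈ -1415.5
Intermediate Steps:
s = -1/4 ≈ -0.25000
D(G) = -3 + G
C = -47/16 (C = -3 + (-1/4)**2 = -3 + 1/16 = -47/16 ≈ -2.9375)
g(z, B) = -47/16 + B (g(z, B) = B - 47/16 = -47/16 + B)
D(11)*(g(q(1), -14) - 160) = (-3 + 11)*((-47/16 - 14) - 160) = 8*(-271/16 - 160) = 8*(-2831/16) = -2831/2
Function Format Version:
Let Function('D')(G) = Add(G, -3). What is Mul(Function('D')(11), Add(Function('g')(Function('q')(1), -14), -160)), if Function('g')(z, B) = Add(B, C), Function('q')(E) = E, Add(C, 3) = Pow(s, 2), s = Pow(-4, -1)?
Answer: Rational(-2831, 2) ≈ -1415.5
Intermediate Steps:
s = Rational(-1, 4) ≈ -0.25000
Function('D')(G) = Add(-3, G)
C = Rational(-47, 16) (C = Add(-3, Pow(Rational(-1, 4), 2)) = Add(-3, Rational(1, 16)) = Rational(-47, 16) ≈ -2.9375)
Function('g')(z, B) = Add(Rational(-47, 16), B) (Function('g')(z, B) = Add(B, Rational(-47, 16)) = Add(Rational(-47, 16), B))
Mul(Function('D')(11), Add(Function('g')(Function('q')(1), -14), -160)) = Mul(Add(-3, 11), Add(Add(Rational(-47, 16), -14), -160)) = Mul(8, Add(Rational(-271, 16), -160)) = Mul(8, Rational(-2831, 16)) = Rational(-2831, 2)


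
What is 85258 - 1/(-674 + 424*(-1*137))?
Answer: 5009930597/58762 ≈ 85258.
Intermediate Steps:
85258 - 1/(-674 + 424*(-1*137)) = 85258 - 1/(-674 + 424*(-137)) = 85258 - 1/(-674 - 58088) = 85258 - 1/(-58762) = 85258 - 1*(-1/58762) = 85258 + 1/58762 = 5009930597/58762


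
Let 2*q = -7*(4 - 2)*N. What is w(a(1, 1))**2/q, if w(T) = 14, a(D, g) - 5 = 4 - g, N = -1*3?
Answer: 28/3 ≈ 9.3333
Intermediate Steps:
N = -3
a(D, g) = 9 - g (a(D, g) = 5 + (4 - g) = 9 - g)
q = 21 (q = (-7*(4 - 2)*(-3))/2 = (-14*(-3))/2 = (-7*(-6))/2 = (1/2)*42 = 21)
w(a(1, 1))**2/q = 14**2/21 = 196*(1/21) = 28/3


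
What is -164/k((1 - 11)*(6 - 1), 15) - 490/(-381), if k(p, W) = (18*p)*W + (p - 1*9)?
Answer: 6706394/5165979 ≈ 1.2982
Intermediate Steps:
k(p, W) = -9 + p + 18*W*p (k(p, W) = 18*W*p + (p - 9) = 18*W*p + (-9 + p) = -9 + p + 18*W*p)
-164/k((1 - 11)*(6 - 1), 15) - 490/(-381) = -164/(-9 + (1 - 11)*(6 - 1) + 18*15*((1 - 11)*(6 - 1))) - 490/(-381) = -164/(-9 - 10*5 + 18*15*(-10*5)) - 490*(-1/381) = -164/(-9 - 50 + 18*15*(-50)) + 490/381 = -164/(-9 - 50 - 13500) + 490/381 = -164/(-13559) + 490/381 = -164*(-1/13559) + 490/381 = 164/13559 + 490/381 = 6706394/5165979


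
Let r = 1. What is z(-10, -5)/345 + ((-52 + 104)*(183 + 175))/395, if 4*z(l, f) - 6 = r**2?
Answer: 5138569/109020 ≈ 47.134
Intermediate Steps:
z(l, f) = 7/4 (z(l, f) = 3/2 + (1/4)*1**2 = 3/2 + (1/4)*1 = 3/2 + 1/4 = 7/4)
z(-10, -5)/345 + ((-52 + 104)*(183 + 175))/395 = (7/4)/345 + ((-52 + 104)*(183 + 175))/395 = (7/4)*(1/345) + (52*358)*(1/395) = 7/1380 + 18616*(1/395) = 7/1380 + 18616/395 = 5138569/109020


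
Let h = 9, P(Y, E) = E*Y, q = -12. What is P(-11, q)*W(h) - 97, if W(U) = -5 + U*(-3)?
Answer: -4321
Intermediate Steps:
W(U) = -5 - 3*U
P(-11, q)*W(h) - 97 = (-12*(-11))*(-5 - 3*9) - 97 = 132*(-5 - 27) - 97 = 132*(-32) - 97 = -4224 - 97 = -4321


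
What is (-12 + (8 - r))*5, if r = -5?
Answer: 5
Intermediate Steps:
(-12 + (8 - r))*5 = (-12 + (8 - 1*(-5)))*5 = (-12 + (8 + 5))*5 = (-12 + 13)*5 = 1*5 = 5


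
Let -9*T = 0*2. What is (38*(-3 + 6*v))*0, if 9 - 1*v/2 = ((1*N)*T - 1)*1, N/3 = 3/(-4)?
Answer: 0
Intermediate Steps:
T = 0 (T = -0*2 = -⅑*0 = 0)
N = -9/4 (N = 3*(3/(-4)) = 3*(3*(-¼)) = 3*(-¾) = -9/4 ≈ -2.2500)
v = 20 (v = 18 - 2*((1*(-9/4))*0 - 1) = 18 - 2*(-9/4*0 - 1) = 18 - 2*(0 - 1) = 18 - (-2) = 18 - 2*(-1) = 18 + 2 = 20)
(38*(-3 + 6*v))*0 = (38*(-3 + 6*20))*0 = (38*(-3 + 120))*0 = (38*117)*0 = 4446*0 = 0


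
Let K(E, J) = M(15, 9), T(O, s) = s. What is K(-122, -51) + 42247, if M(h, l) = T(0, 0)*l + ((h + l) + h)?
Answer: 42286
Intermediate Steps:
M(h, l) = l + 2*h (M(h, l) = 0*l + ((h + l) + h) = 0 + (l + 2*h) = l + 2*h)
K(E, J) = 39 (K(E, J) = 9 + 2*15 = 9 + 30 = 39)
K(-122, -51) + 42247 = 39 + 42247 = 42286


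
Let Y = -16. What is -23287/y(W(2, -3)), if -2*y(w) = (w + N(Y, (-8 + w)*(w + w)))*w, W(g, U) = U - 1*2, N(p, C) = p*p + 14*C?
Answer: -46574/10355 ≈ -4.4977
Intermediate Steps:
N(p, C) = p² + 14*C
W(g, U) = -2 + U (W(g, U) = U - 2 = -2 + U)
y(w) = -w*(256 + w + 28*w*(-8 + w))/2 (y(w) = -(w + ((-16)² + 14*((-8 + w)*(w + w))))*w/2 = -(w + (256 + 14*((-8 + w)*(2*w))))*w/2 = -(w + (256 + 14*(2*w*(-8 + w))))*w/2 = -(w + (256 + 28*w*(-8 + w)))*w/2 = -(256 + w + 28*w*(-8 + w))*w/2 = -w*(256 + w + 28*w*(-8 + w))/2)
-23287/y(W(2, -3)) = -23287*2/((-2 - 3)*(-256 - 28*(-2 - 3)² + 223*(-2 - 3))) = -23287*(-2/(5*(-256 - 28*(-5)² + 223*(-5)))) = -23287*(-2/(5*(-256 - 28*25 - 1115))) = -23287*(-2/(5*(-256 - 700 - 1115))) = -23287/((½)*(-5)*(-2071)) = -23287/10355/2 = -23287*2/10355 = -46574/10355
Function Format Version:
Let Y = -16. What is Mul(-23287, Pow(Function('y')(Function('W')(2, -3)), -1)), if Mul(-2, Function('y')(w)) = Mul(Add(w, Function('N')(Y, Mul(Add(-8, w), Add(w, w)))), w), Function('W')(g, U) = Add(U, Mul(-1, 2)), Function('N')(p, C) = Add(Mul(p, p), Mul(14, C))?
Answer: Rational(-46574, 10355) ≈ -4.4977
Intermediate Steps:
Function('N')(p, C) = Add(Pow(p, 2), Mul(14, C))
Function('W')(g, U) = Add(-2, U) (Function('W')(g, U) = Add(U, -2) = Add(-2, U))
Function('y')(w) = Mul(Rational(-1, 2), w, Add(256, w, Mul(28, w, Add(-8, w)))) (Function('y')(w) = Mul(Rational(-1, 2), Mul(Add(w, Add(Pow(-16, 2), Mul(14, Mul(Add(-8, w), Add(w, w))))), w)) = Mul(Rational(-1, 2), Mul(Add(w, Add(256, Mul(14, Mul(Add(-8, w), Mul(2, w))))), w)) = Mul(Rational(-1, 2), Mul(Add(w, Add(256, Mul(14, Mul(2, w, Add(-8, w))))), w)) = Mul(Rational(-1, 2), Mul(Add(w, Add(256, Mul(28, w, Add(-8, w)))), w)) = Mul(Rational(-1, 2), Mul(Add(256, w, Mul(28, w, Add(-8, w))), w)) = Mul(Rational(-1, 2), Mul(w, Add(256, w, Mul(28, w, Add(-8, w))))) = Mul(Rational(-1, 2), w, Add(256, w, Mul(28, w, Add(-8, w)))))
Mul(-23287, Pow(Function('y')(Function('W')(2, -3)), -1)) = Mul(-23287, Pow(Mul(Rational(1, 2), Add(-2, -3), Add(-256, Mul(-28, Pow(Add(-2, -3), 2)), Mul(223, Add(-2, -3)))), -1)) = Mul(-23287, Pow(Mul(Rational(1, 2), -5, Add(-256, Mul(-28, Pow(-5, 2)), Mul(223, -5))), -1)) = Mul(-23287, Pow(Mul(Rational(1, 2), -5, Add(-256, Mul(-28, 25), -1115)), -1)) = Mul(-23287, Pow(Mul(Rational(1, 2), -5, Add(-256, -700, -1115)), -1)) = Mul(-23287, Pow(Mul(Rational(1, 2), -5, -2071), -1)) = Mul(-23287, Pow(Rational(10355, 2), -1)) = Mul(-23287, Rational(2, 10355)) = Rational(-46574, 10355)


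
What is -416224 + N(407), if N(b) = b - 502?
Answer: -416319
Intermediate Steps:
N(b) = -502 + b
-416224 + N(407) = -416224 + (-502 + 407) = -416224 - 95 = -416319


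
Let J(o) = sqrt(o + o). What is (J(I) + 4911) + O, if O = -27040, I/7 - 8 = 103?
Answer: -22129 + sqrt(1554) ≈ -22090.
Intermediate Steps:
I = 777 (I = 56 + 7*103 = 56 + 721 = 777)
J(o) = sqrt(2)*sqrt(o) (J(o) = sqrt(2*o) = sqrt(2)*sqrt(o))
(J(I) + 4911) + O = (sqrt(2)*sqrt(777) + 4911) - 27040 = (sqrt(1554) + 4911) - 27040 = (4911 + sqrt(1554)) - 27040 = -22129 + sqrt(1554)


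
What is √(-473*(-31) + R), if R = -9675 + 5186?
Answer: √10174 ≈ 100.87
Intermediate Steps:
R = -4489
√(-473*(-31) + R) = √(-473*(-31) - 4489) = √(14663 - 4489) = √10174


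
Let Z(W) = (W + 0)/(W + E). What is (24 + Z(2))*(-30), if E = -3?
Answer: -660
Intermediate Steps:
Z(W) = W/(-3 + W) (Z(W) = (W + 0)/(W - 3) = W/(-3 + W))
(24 + Z(2))*(-30) = (24 + 2/(-3 + 2))*(-30) = (24 + 2/(-1))*(-30) = (24 + 2*(-1))*(-30) = (24 - 2)*(-30) = 22*(-30) = -660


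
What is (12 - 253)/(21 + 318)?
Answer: -241/339 ≈ -0.71091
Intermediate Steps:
(12 - 253)/(21 + 318) = -241/339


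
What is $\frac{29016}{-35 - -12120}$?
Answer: $\frac{29016}{12085} \approx 2.401$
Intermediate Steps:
$\frac{29016}{-35 - -12120} = \frac{29016}{-35 + 12120} = \frac{29016}{12085}$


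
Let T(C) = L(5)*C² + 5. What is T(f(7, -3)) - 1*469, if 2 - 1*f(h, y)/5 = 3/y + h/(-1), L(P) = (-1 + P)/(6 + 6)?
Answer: 1108/3 ≈ 369.33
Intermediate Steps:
L(P) = -1/12 + P/12 (L(P) = (-1 + P)/12 = (-1 + P)*(1/12) = -1/12 + P/12)
f(h, y) = 10 - 15/y + 5*h (f(h, y) = 10 - 5*(3/y + h/(-1)) = 10 - 5*(3/y + h*(-1)) = 10 - 5*(3/y - h) = 10 - 5*(-h + 3/y) = 10 + (-15/y + 5*h) = 10 - 15/y + 5*h)
T(C) = 5 + C²/3 (T(C) = (-1/12 + (1/12)*5)*C² + 5 = (-1/12 + 5/12)*C² + 5 = C²/3 + 5 = 5 + C²/3)
T(f(7, -3)) - 1*469 = (5 + (10 - 15/(-3) + 5*7)²/3) - 1*469 = (5 + (10 - 15*(-⅓) + 35)²/3) - 469 = (5 + (10 + 5 + 35)²/3) - 469 = (5 + (⅓)*50²) - 469 = (5 + (⅓)*2500) - 469 = (5 + 2500/3) - 469 = 2515/3 - 469 = 1108/3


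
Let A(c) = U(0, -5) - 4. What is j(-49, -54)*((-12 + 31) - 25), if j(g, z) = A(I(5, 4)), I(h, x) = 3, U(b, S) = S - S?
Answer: 24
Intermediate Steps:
U(b, S) = 0
A(c) = -4 (A(c) = 0 - 4 = -4)
j(g, z) = -4
j(-49, -54)*((-12 + 31) - 25) = -4*((-12 + 31) - 25) = -4*(19 - 25) = -4*(-6) = 24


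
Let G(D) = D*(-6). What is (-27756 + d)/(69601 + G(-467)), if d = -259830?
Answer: -287586/72403 ≈ -3.9720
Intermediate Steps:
G(D) = -6*D
(-27756 + d)/(69601 + G(-467)) = (-27756 - 259830)/(69601 - 6*(-467)) = -287586/(69601 + 2802) = -287586/72403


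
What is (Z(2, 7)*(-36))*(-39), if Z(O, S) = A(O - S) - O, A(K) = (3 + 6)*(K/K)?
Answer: 9828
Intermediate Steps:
A(K) = 9 (A(K) = 9*1 = 9)
Z(O, S) = 9 - O
(Z(2, 7)*(-36))*(-39) = ((9 - 1*2)*(-36))*(-39) = ((9 - 2)*(-36))*(-39) = (7*(-36))*(-39) = -252*(-39) = 9828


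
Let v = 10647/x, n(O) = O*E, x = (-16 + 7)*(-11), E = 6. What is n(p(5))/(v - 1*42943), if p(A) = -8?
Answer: 264/235595 ≈ 0.0011206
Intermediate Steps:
x = 99 (x = -9*(-11) = 99)
n(O) = 6*O (n(O) = O*6 = 6*O)
v = 1183/11 (v = 10647/99 = 10647*(1/99) = 1183/11 ≈ 107.55)
n(p(5))/(v - 1*42943) = (6*(-8))/(1183/11 - 1*42943) = -48/(1183/11 - 42943) = -48/(-471190/11) = -48*(-11/471190) = 264/235595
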